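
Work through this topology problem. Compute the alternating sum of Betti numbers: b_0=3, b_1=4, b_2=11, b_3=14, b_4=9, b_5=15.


chi = sum_k (-1)^k b_k.
= (3) + (-4) + (11) + (-14) + (9) + (-15)
= -10

-10


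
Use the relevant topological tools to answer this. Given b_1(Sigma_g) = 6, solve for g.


For a closed orientable surface: b_1 = 2g.
6 = 2g
g = 6 / 2 = 3

3


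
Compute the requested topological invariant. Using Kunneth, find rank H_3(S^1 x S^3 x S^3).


Each S^d has Poincare polynomial 1 + t^d.
The product S^1 x S^3 x S^3 has Poincare polynomial prod(1+t^d_i).
Expanding: b_0=1, b_1=1, b_3=2, b_4=2, b_6=1, b_7=1.
b_3 = 2

2


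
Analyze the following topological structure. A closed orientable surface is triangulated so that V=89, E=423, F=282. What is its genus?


chi = V - E + F = 89 - 423 + 282 = -52
For orientable closed surface: chi = 2 - 2g, so g = (2 - chi)/2.
g = (2 - (-52)) / 2 = 54 / 2 = 27

27


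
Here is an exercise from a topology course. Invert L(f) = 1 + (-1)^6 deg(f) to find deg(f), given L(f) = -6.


L(f) = 1 + (-1)^6 deg(f) on S^6.
-6 = 1 + (-1)^6 * deg(f)
(-1)^6 * deg(f) = -7
deg(f) = -7

-7


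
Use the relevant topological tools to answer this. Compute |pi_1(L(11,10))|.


pi_1(L(p,q)) = Z/pZ for any q coprime to p.
|pi_1(L(11,10))| = 11

11


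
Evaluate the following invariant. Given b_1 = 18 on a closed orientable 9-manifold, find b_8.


Poincare duality for closed orientable n-manifolds: b_k = b_{n-k}.
Here n = 9, so b_8 = b_1 = 18

18


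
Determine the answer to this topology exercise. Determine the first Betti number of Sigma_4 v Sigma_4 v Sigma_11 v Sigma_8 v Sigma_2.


For a wedge X v Y: reduced H_k(X v Y) = H_k(X) + H_k(Y).
Each Sigma_g contributes b_1 = 2g.
b_1 = 8 + 8 + 22 + 16 + 4 = 58

58


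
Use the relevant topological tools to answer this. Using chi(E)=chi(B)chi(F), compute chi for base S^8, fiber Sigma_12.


chi(S^8) = 2 (n even), chi(Sigma_12) = 2 - 2*12 = -22.
chi(E) = 2 * (-22) = -44

-44


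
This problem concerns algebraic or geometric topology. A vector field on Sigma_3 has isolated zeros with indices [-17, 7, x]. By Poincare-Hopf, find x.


Poincare-Hopf: sum of indices = chi(M).
chi(Sigma_3) = 2 - 2*3 = -4.
Sum of known indices = -10.
x = chi - (sum known) = -4 - (-10) = 6

6


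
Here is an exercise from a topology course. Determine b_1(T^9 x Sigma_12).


pi_1(A x B) = pi_1(A) x pi_1(B); rank of abelianization = b_1.
b_1(T^9) = 9, b_1(Sigma_12) = 2*12 = 24.
b_1(product) = 9 + 24 = 33

33


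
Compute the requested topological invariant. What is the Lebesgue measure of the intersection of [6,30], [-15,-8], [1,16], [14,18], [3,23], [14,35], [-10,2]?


Intersection = [max(a_i), min(b_i)] = [14, -8].
Since 14 > -8, the intersection is empty.
Length = 0

0


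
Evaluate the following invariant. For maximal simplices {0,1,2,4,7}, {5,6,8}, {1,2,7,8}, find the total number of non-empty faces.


Each maximal simplex on m vertices has 2^m - 1 nonempty faces.
Take the union (dedupe shared faces).
Total distinct faces = 45

45


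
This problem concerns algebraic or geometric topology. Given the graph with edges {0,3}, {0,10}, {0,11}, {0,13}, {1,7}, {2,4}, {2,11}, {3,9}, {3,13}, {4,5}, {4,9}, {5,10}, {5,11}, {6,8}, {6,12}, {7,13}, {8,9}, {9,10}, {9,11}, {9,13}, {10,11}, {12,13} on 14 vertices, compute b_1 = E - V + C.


b_1 = E - V + (number of components).
E = 22, V = 14, components = 1.
b_1 = 22 - 14 + 1 = 9

9


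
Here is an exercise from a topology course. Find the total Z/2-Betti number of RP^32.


H^k(RP^32; Z/2) = Z/2 for each 0 <= k <= 32.
Total dimension = 32 + 1 = 33

33


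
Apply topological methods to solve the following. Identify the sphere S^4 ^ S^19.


S^m ^ S^n = S^{m+n}.
k = 4 + 19 = 23

23


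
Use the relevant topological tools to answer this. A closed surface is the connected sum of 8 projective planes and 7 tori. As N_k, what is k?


Since a >= 1, the sum is non-orientable; each T^2 can be replaced by RP^2 # RP^2 (since T^2#RP^2 = 3RP^2).
Total crosscaps k = 8 + 2*7 = 22.
Check via chi: chi = 8*1 + 7*0 - (8+7-1)*2 = -20 = 2 - k = -20. Consistent.

22


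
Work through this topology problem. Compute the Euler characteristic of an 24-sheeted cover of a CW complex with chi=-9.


For a finite covering: chi(E) = (number of sheets) * chi(B).
chi(E) = 24 * (-9) = -216

-216


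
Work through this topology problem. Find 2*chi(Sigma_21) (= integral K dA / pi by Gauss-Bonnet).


Gauss-Bonnet: integral K dA = 2*pi*chi(M).
chi(Sigma_21) = 2 - 2*21 = -40.
(integral K dA)/pi = 2*chi = 2*(-40) = -80

-80


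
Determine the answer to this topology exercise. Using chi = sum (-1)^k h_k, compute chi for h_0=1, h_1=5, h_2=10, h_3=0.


Handles of index k contribute (-1)^k to chi (same as CW cells).
chi = (1) + (-5) + (10) + (0) = 6

6


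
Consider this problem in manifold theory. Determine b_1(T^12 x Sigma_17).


pi_1(A x B) = pi_1(A) x pi_1(B); rank of abelianization = b_1.
b_1(T^12) = 12, b_1(Sigma_17) = 2*17 = 34.
b_1(product) = 12 + 34 = 46

46


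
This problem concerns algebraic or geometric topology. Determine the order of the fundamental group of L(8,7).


pi_1(L(p,q)) = Z/pZ for any q coprime to p.
|pi_1(L(8,7))| = 8

8


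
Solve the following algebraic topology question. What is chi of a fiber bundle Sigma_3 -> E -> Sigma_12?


For a fiber bundle F -> E -> B (with CW structure): chi(E) = chi(B) * chi(F).
chi(Sigma_12) = -22, chi(Sigma_3) = -4.
chi(E) = (-22) * (-4) = 88

88


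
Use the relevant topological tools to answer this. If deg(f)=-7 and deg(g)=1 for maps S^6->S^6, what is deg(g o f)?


Degree is multiplicative under composition: deg(g o f) = deg(g) * deg(f).
= 1 * -7 = -7

-7


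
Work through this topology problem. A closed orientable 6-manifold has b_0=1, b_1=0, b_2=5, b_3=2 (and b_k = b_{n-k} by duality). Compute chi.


By Poincare duality b_k = b_{6-k}, so full Betti numbers: b_0=1, b_1=0, b_2=5, b_3=2, b_4=5, b_5=0, b_6=1.
chi = sum (-1)^k b_k = 10

10


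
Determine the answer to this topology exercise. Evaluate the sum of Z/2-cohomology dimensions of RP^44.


H^k(RP^44; Z/2) = Z/2 for each 0 <= k <= 44.
Total dimension = 44 + 1 = 45

45


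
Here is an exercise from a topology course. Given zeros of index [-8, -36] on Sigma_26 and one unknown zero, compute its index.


Poincare-Hopf: sum of indices = chi(M).
chi(Sigma_26) = 2 - 2*26 = -50.
Sum of known indices = -44.
x = chi - (sum known) = -50 - (-44) = -6

-6


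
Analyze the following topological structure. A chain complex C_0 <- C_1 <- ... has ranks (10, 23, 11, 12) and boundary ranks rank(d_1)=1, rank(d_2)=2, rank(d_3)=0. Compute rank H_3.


rank H_k = rank(ker d_k) - rank(im d_{k+1}).
rank(ker d_3) = rank(C_3) - rank(d_3) = 12 - 0 = 12.
rank(im d_{3+1}) = 0.
rank H_3 = 12 - 0 = 12

12


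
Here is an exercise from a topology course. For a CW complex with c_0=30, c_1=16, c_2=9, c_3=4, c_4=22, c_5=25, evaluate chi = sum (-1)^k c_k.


chi = sum_k (-1)^k c_k.
= (-1)^0*30 + (-1)^1*16 + (-1)^2*9 + (-1)^3*4 + (-1)^4*22 + (-1)^5*25
= (30) + (-16) + (9) + (-4) + (22) + (-25)
= 16

16


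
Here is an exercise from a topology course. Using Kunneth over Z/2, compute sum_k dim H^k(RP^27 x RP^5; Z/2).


dim H^*(RP^n; Z/2) = n+1 (one Z/2 in each degree 0..n).
Total Betti number is multiplicative.
Total = (27+1) * (5+1) = 28 * 6 = 168

168


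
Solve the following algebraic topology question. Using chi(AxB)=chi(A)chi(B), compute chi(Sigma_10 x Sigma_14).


chi(Sigma_10) = 2 - 2*10 = -18
chi(Sigma_14) = 2 - 2*14 = -26
chi(product) = (-18) * (-26) = 468

468


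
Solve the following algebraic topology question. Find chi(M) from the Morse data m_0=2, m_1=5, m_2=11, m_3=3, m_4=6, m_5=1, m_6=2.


Morse theory: chi(M) = sum_k (-1)^k m_k where m_k = #(index-k critical points).
= (2) + (-5) + (11) + (-3) + (6) + (-1) + (2) = 12

12


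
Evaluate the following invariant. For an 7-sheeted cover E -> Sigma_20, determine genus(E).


For an n-sheeted cover: chi(E) = n * chi(B).
chi(Sigma_20) = 2 - 2*20 = -38.
chi(E) = 7 * (-38) = -266.
genus(E) = (2 - chi(E))/2 = (2 - (-266))/2 = 268/2 = 134

134


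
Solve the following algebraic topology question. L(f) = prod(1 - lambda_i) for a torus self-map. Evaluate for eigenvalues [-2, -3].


For a torus self-map: L(f) = det(I - A) where A acts on H_1.
L(f) = (1--2) * (1--3) = 3 * 4 = 12

12


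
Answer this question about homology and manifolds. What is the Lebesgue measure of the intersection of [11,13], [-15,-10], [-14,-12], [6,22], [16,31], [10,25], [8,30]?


Intersection = [max(a_i), min(b_i)] = [16, -12].
Since 16 > -12, the intersection is empty.
Length = 0

0


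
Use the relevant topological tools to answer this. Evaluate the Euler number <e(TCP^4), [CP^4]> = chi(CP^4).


For any closed oriented manifold, <e(TM),[M]> = chi(M).
chi(CP^4) = 4+1 = 5

5


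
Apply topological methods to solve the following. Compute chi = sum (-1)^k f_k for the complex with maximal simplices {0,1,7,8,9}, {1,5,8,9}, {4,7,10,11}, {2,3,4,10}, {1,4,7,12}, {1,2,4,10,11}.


Enumerate all faces; f-vector: f_0=12, f_1=32, f_2=33, f_3=14, f_4=2.
chi = sum (-1)^k f_k = 1

1


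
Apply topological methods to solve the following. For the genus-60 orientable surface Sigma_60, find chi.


For a closed orientable surface of genus g: chi = 2 - 2g.
Here g = 60.
chi = 2 - 2*60 = 2 - 120 = -118

-118


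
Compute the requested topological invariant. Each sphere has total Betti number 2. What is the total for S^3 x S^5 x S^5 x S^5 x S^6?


Total Betti number is multiplicative under products.
Each S^d (d>=1) has total Betti number 2.
There are 5 sphere factors.
Total = 2^5 = 32

32


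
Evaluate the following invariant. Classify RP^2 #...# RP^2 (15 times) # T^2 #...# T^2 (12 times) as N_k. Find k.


Since a >= 1, the sum is non-orientable; each T^2 can be replaced by RP^2 # RP^2 (since T^2#RP^2 = 3RP^2).
Total crosscaps k = 15 + 2*12 = 39.
Check via chi: chi = 15*1 + 12*0 - (15+12-1)*2 = -37 = 2 - k = -37. Consistent.

39


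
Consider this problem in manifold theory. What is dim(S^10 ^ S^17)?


S^m ^ S^n = S^{m+n}.
k = 10 + 17 = 27

27


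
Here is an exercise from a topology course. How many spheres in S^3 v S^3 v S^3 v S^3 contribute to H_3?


For a wedge of spheres, H_k (k>0) is free on one generator per sphere of dimension k.
Spheres of dimension 3: count = 4.
b_3 = 4

4


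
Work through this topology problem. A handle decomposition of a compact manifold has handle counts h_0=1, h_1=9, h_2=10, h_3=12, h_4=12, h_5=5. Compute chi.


Handles of index k contribute (-1)^k to chi (same as CW cells).
chi = (1) + (-9) + (10) + (-12) + (12) + (-5) = -3

-3


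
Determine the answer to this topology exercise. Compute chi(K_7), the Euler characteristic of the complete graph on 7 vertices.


K_7: V = 7, E = C(7,2) = 21.
chi = V - E = 7 - 21 = -14

-14


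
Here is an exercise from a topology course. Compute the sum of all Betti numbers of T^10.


b_k(T^10) = C(10,k), so the sum over k is sum_k C(10,k) = 2^10.
Total = 2^10 = 1024

1024


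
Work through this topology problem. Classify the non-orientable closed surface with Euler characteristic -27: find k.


chi = 2 - k for closed non-orientable surfaces with k crosscaps.
-27 = 2 - k
k = 2 - (-27) = 29

29


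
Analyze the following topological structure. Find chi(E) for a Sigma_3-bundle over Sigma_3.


For a fiber bundle F -> E -> B (with CW structure): chi(E) = chi(B) * chi(F).
chi(Sigma_3) = -4, chi(Sigma_3) = -4.
chi(E) = (-4) * (-4) = 16

16


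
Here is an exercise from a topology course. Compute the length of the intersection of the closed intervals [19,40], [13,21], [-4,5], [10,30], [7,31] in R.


Intersection = [max(a_i), min(b_i)] = [19, 5].
Since 19 > 5, the intersection is empty.
Length = 0

0


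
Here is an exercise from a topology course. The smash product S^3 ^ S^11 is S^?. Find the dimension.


S^m ^ S^n = S^{m+n}.
k = 3 + 11 = 14

14


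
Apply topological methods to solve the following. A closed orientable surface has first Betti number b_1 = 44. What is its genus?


For a closed orientable surface: b_1 = 2g.
44 = 2g
g = 44 / 2 = 22

22


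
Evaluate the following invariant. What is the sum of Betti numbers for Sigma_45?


For Sigma_45: b_0 = 1, b_1 = 2g = 90, b_2 = 1.
Total = 1 + 90 + 1 = 92

92


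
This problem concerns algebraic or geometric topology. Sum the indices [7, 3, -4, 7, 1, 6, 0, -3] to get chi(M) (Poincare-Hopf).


Poincare-Hopf: chi(M) = sum of indices of zeros.
chi = (7) + (3) + (-4) + (7) + (1) + (6) + (0) + (-3) = 17

17


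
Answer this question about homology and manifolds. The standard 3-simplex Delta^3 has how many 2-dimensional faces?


Delta^3 has 3+1 vertices. A 2-face is a choice of 2+1 vertices.
f_2 = C(3+1, 2+1) = C(4,3) = 4

4


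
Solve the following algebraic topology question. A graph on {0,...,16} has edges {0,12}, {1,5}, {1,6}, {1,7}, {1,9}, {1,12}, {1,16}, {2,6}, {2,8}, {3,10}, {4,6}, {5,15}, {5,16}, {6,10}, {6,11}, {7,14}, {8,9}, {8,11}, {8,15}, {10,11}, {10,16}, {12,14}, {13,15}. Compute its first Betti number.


b_1 = E - V + (number of components).
E = 23, V = 17, components = 1.
b_1 = 23 - 17 + 1 = 7

7


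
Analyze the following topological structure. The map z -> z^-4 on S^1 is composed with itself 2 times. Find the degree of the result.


deg(f) = -4. Degree is multiplicative: deg(f^2) = (deg f)^2.
deg(f^2) = (-4)^2 = 16

16


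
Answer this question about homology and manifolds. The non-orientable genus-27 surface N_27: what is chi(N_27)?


For a non-orientable closed surface with k crosscaps: chi = 2 - k.
Here k = 27.
chi = 2 - 27 = -25

-25


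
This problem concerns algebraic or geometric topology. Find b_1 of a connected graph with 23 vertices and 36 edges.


For a connected graph: rank(pi_1) = b_1 = E - V + 1 = 1 - chi.
chi = V - E = 23 - 36 = -13.
rank = 1 - (-13) = 36 - 23 + 1 = 14

14


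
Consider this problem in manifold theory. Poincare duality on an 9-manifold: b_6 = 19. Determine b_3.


Poincare duality for closed orientable n-manifolds: b_k = b_{n-k}.
Here n = 9, so b_3 = b_6 = 19

19


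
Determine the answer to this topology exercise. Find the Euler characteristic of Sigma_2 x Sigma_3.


chi(Sigma_2) = 2 - 2*2 = -2
chi(Sigma_3) = 2 - 2*3 = -4
chi(product) = (-2) * (-4) = 8

8


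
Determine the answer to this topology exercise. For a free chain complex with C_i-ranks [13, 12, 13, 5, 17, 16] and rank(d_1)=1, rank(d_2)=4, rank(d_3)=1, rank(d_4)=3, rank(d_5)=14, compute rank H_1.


rank H_k = rank(ker d_k) - rank(im d_{k+1}).
rank(ker d_1) = rank(C_1) - rank(d_1) = 12 - 1 = 11.
rank(im d_{1+1}) = 4.
rank H_1 = 11 - 4 = 7

7


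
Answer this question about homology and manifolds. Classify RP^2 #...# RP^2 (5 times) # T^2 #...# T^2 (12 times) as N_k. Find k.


Since a >= 1, the sum is non-orientable; each T^2 can be replaced by RP^2 # RP^2 (since T^2#RP^2 = 3RP^2).
Total crosscaps k = 5 + 2*12 = 29.
Check via chi: chi = 5*1 + 12*0 - (5+12-1)*2 = -27 = 2 - k = -27. Consistent.

29


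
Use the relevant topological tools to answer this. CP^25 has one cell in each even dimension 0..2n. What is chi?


CP^25 has one cell in each even dimension 0, 2, ..., 2*25 (25+1 cells total).
All cells are even-dimensional, so chi = number of cells.
chi = 25 + 1 = 26

26


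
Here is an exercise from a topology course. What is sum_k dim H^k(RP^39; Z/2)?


H^k(RP^39; Z/2) = Z/2 for each 0 <= k <= 39.
Total dimension = 39 + 1 = 40

40


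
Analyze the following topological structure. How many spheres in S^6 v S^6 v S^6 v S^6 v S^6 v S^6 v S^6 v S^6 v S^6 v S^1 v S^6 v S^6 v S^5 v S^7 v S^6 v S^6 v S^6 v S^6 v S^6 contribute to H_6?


For a wedge of spheres, H_k (k>0) is free on one generator per sphere of dimension k.
Spheres of dimension 6: count = 16.
b_6 = 16

16


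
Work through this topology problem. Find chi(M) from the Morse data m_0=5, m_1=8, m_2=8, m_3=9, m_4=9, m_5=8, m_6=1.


Morse theory: chi(M) = sum_k (-1)^k m_k where m_k = #(index-k critical points).
= (5) + (-8) + (8) + (-9) + (9) + (-8) + (1) = -2

-2


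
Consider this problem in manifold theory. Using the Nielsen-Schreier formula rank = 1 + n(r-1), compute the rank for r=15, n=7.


Nielsen-Schreier: an index-n subgroup of F_r is free of rank 1 + n(r-1).
Equivalently: chi(cover) = n*chi(base); chi(vee_r S^1) = 1 - 15 = -14.
chi(E) = 7*(-14) = -98; rank = 1 - chi(E) = 1 - (-98) = 99.
rank = 1 + 7*(15-1) = 1 + 98 = 99

99


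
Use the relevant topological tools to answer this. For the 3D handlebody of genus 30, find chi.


A genus-g handlebody deformation retracts to a wedge of g circles.
chi(vee_g S^1) = 1 - g.
chi(H_30) = 1 - 30 = -29

-29


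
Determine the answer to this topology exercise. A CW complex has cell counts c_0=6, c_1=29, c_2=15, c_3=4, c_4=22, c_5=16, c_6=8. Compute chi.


chi = sum_k (-1)^k c_k.
= (-1)^0*6 + (-1)^1*29 + (-1)^2*15 + (-1)^3*4 + (-1)^4*22 + (-1)^5*16 + (-1)^6*8
= (6) + (-29) + (15) + (-4) + (22) + (-16) + (8)
= 2

2


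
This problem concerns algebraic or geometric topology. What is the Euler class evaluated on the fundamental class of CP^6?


For any closed oriented manifold, <e(TM),[M]> = chi(M).
chi(CP^6) = 6+1 = 7

7


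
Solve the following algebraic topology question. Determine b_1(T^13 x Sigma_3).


pi_1(A x B) = pi_1(A) x pi_1(B); rank of abelianization = b_1.
b_1(T^13) = 13, b_1(Sigma_3) = 2*3 = 6.
b_1(product) = 13 + 6 = 19

19


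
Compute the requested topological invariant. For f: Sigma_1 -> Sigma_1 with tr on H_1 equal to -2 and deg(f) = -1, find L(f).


L(f) = tr(f_0*) - tr(f_1*) + tr(f_2*).
= 1 - (-2) + (-1)
= 2

2


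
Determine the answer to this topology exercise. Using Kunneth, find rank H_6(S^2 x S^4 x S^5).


Each S^d has Poincare polynomial 1 + t^d.
The product S^2 x S^4 x S^5 has Poincare polynomial prod(1+t^d_i).
Expanding: b_0=1, b_2=1, b_4=1, b_5=1, b_6=1, b_7=1, b_9=1, b_11=1.
b_6 = 1

1


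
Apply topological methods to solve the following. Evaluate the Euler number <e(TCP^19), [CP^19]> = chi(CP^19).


For any closed oriented manifold, <e(TM),[M]> = chi(M).
chi(CP^19) = 19+1 = 20

20


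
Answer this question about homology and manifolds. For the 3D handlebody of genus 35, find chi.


A genus-g handlebody deformation retracts to a wedge of g circles.
chi(vee_g S^1) = 1 - g.
chi(H_35) = 1 - 35 = -34

-34


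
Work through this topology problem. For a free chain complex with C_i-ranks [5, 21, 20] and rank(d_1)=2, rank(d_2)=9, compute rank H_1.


rank H_k = rank(ker d_k) - rank(im d_{k+1}).
rank(ker d_1) = rank(C_1) - rank(d_1) = 21 - 2 = 19.
rank(im d_{1+1}) = 9.
rank H_1 = 19 - 9 = 10

10


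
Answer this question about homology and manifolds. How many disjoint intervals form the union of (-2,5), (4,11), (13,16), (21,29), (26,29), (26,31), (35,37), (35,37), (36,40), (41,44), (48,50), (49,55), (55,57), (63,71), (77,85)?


Sort and merge overlapping open intervals.
Merged: (-2,11), (13,16), (21,31), (35,40), (41,44), (48,55), (55,57), (63,71), (77,85).
Number of components = 9

9


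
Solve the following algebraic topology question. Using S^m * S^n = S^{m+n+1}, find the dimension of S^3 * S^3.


Join of spheres: S^m * S^n = S^{m+n+1}.
dim = 3 + 3 + 1 = 7

7


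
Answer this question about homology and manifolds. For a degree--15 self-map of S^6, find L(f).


On S^6: L(f) = tr(f_0*) + (-1)^6 tr(f_6*) = 1 + (-1)^6 * deg(f).
L(f) = 1 + (-1)^6 * -15 = 1 + -15 = -14

-14


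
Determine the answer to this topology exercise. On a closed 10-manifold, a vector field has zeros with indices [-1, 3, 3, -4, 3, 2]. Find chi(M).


Poincare-Hopf: chi(M) = sum of indices of zeros.
chi = (-1) + (3) + (3) + (-4) + (3) + (2) = 6

6


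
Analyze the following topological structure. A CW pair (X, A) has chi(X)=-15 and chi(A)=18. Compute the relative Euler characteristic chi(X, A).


Relative Euler characteristic: chi(X, A) = chi(X) - chi(A).
= -15 - (18) = -33

-33


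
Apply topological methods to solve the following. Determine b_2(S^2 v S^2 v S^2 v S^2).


For a wedge of spheres, H_k (k>0) is free on one generator per sphere of dimension k.
Spheres of dimension 2: count = 4.
b_2 = 4

4


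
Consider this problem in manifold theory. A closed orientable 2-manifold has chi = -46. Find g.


chi = 2 - 2g for closed orientable surfaces.
-46 = 2 - 2g
2g = 2 - (-46) = 48
g = 24

24


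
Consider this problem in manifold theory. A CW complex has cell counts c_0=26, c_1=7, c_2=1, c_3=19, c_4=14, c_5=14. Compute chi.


chi = sum_k (-1)^k c_k.
= (-1)^0*26 + (-1)^1*7 + (-1)^2*1 + (-1)^3*19 + (-1)^4*14 + (-1)^5*14
= (26) + (-7) + (1) + (-19) + (14) + (-14)
= 1

1


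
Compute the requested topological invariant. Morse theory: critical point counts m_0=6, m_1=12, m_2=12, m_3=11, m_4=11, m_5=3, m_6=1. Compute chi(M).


Morse theory: chi(M) = sum_k (-1)^k m_k where m_k = #(index-k critical points).
= (6) + (-12) + (12) + (-11) + (11) + (-3) + (1) = 4

4


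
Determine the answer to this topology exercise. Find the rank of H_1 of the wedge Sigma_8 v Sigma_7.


For a wedge: H_1(A v B) = H_1(A) + H_1(B).
b_1(Sigma_8) = 16, b_1(Sigma_7) = 14.
b_1 = 16 + 14 = 30

30


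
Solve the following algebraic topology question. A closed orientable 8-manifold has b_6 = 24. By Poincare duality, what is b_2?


Poincare duality for closed orientable n-manifolds: b_k = b_{n-k}.
Here n = 8, so b_2 = b_6 = 24

24


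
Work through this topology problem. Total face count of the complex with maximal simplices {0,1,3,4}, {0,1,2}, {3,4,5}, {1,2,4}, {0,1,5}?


Each maximal simplex on m vertices has 2^m - 1 nonempty faces.
Take the union (dedupe shared faces).
Total distinct faces = 28

28


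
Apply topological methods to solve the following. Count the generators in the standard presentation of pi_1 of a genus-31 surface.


Standard presentation: pi_1(Sigma_g) = <a_1,b_1,...,a_g,b_g | [a_1,b_1]...[a_g,b_g] = 1>.
Number of generators = 2g = 2*31 = 62

62


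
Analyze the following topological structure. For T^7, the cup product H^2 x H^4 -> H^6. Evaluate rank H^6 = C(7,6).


Cup product: H^p x H^q -> H^{p+q}; here p+q = 2+4 = 6.
rank H^k(T^n) = C(n,k).
C(7,6) = 7

7


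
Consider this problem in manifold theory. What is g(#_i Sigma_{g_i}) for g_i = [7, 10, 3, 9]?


Genus is additive under connected sum of orientable surfaces.
g = 7 + 10 + 3 + 9 = 29

29


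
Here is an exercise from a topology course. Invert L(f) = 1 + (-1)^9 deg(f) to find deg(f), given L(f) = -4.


L(f) = 1 + (-1)^9 deg(f) on S^9.
-4 = 1 + (-1)^9 * deg(f)
(-1)^9 * deg(f) = -5
deg(f) = 5

5


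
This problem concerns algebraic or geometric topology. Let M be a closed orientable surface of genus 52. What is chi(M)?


For a closed orientable surface of genus g: chi = 2 - 2g.
Here g = 52.
chi = 2 - 2*52 = 2 - 104 = -102

-102


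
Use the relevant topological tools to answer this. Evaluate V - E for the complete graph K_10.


K_10: V = 10, E = C(10,2) = 45.
chi = V - E = 10 - 45 = -35

-35


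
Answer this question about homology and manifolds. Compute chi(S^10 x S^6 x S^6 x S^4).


chi is multiplicative: chi(X x Y) = chi(X) chi(Y).
Each even-dim sphere has chi = 2. There are 4 factors.
chi = 2^4 = 16

16


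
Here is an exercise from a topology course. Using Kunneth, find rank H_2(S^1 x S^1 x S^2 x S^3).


Each S^d has Poincare polynomial 1 + t^d.
The product S^1 x S^1 x S^2 x S^3 has Poincare polynomial prod(1+t^d_i).
Expanding: b_0=1, b_1=2, b_2=2, b_3=3, b_4=3, b_5=2, b_6=2, b_7=1.
b_2 = 2

2


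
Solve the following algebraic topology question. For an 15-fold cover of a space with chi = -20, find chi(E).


For a finite covering: chi(E) = (number of sheets) * chi(B).
chi(E) = 15 * (-20) = -300

-300


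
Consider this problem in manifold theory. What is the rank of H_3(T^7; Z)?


By the Kunneth formula, b_k(T^n) = C(n,k).
b_3(T^7) = C(7,3).
C(7,3) = 7!/(3!*4!) = 35

35


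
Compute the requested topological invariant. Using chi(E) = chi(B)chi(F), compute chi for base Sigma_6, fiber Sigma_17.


For a fiber bundle F -> E -> B (with CW structure): chi(E) = chi(B) * chi(F).
chi(Sigma_6) = -10, chi(Sigma_17) = -32.
chi(E) = (-10) * (-32) = 320

320


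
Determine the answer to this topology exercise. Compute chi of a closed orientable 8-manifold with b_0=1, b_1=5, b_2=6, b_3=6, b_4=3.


By Poincare duality b_k = b_{8-k}, so full Betti numbers: b_0=1, b_1=5, b_2=6, b_3=6, b_4=3, b_5=6, b_6=6, b_7=5, b_8=1.
chi = sum (-1)^k b_k = -5

-5


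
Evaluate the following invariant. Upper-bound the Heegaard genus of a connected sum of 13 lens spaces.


Heegaard genus satisfies g(A#B) <= g(A) + g(B).
Each lens space has g = 1.
Upper bound: 13 * 1 = 13

13


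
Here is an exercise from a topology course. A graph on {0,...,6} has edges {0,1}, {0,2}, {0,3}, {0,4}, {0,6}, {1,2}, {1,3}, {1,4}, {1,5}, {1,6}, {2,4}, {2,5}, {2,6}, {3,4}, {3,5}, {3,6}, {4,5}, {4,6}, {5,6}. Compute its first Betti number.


b_1 = E - V + (number of components).
E = 19, V = 7, components = 1.
b_1 = 19 - 7 + 1 = 13

13


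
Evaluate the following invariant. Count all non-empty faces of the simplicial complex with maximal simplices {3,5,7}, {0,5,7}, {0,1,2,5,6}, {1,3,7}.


Each maximal simplex on m vertices has 2^m - 1 nonempty faces.
Take the union (dedupe shared faces).
Total distinct faces = 42

42


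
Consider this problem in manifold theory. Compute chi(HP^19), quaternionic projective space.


HP^19 has one cell in each dimension 0, 4, ..., 4*19 (19+1 cells, all even-dim).
chi = 19 + 1 = 20

20


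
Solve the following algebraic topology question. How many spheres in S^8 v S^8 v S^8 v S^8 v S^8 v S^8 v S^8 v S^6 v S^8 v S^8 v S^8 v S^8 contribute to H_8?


For a wedge of spheres, H_k (k>0) is free on one generator per sphere of dimension k.
Spheres of dimension 8: count = 11.
b_8 = 11

11


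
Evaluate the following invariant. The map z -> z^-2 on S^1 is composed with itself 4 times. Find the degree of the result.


deg(f) = -2. Degree is multiplicative: deg(f^4) = (deg f)^4.
deg(f^4) = (-2)^4 = 16

16


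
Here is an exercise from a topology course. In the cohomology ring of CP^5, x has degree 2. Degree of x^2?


|x| = 2 in H^*(CP^n).
|x^2| = 2 * |x| = 2 * 2 = 4

4


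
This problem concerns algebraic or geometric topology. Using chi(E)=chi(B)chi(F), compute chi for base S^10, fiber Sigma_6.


chi(S^10) = 2 (n even), chi(Sigma_6) = 2 - 2*6 = -10.
chi(E) = 2 * (-10) = -20

-20


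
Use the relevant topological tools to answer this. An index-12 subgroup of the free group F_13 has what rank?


Nielsen-Schreier: an index-n subgroup of F_r is free of rank 1 + n(r-1).
Equivalently: chi(cover) = n*chi(base); chi(vee_r S^1) = 1 - 13 = -12.
chi(E) = 12*(-12) = -144; rank = 1 - chi(E) = 1 - (-144) = 145.
rank = 1 + 12*(13-1) = 1 + 144 = 145

145


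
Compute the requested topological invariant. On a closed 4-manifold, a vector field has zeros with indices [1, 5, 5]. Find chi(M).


Poincare-Hopf: chi(M) = sum of indices of zeros.
chi = (1) + (5) + (5) = 11

11


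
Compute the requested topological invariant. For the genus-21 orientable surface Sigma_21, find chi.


For a closed orientable surface of genus g: chi = 2 - 2g.
Here g = 21.
chi = 2 - 2*21 = 2 - 42 = -40

-40


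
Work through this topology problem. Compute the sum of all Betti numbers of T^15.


b_k(T^15) = C(15,k), so the sum over k is sum_k C(15,k) = 2^15.
Total = 2^15 = 32768

32768


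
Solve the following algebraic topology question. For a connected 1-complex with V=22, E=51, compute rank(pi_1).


For a connected graph: rank(pi_1) = b_1 = E - V + 1 = 1 - chi.
chi = V - E = 22 - 51 = -29.
rank = 1 - (-29) = 51 - 22 + 1 = 30

30


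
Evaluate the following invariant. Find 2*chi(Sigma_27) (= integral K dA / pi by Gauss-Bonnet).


Gauss-Bonnet: integral K dA = 2*pi*chi(M).
chi(Sigma_27) = 2 - 2*27 = -52.
(integral K dA)/pi = 2*chi = 2*(-52) = -104

-104


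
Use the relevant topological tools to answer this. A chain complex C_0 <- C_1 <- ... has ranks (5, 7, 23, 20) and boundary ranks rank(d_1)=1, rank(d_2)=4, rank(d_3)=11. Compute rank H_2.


rank H_k = rank(ker d_k) - rank(im d_{k+1}).
rank(ker d_2) = rank(C_2) - rank(d_2) = 23 - 4 = 19.
rank(im d_{2+1}) = 11.
rank H_2 = 19 - 11 = 8

8


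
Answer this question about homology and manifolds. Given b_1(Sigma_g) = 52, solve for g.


For a closed orientable surface: b_1 = 2g.
52 = 2g
g = 52 / 2 = 26

26


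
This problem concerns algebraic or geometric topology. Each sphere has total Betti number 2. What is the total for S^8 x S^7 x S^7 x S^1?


Total Betti number is multiplicative under products.
Each S^d (d>=1) has total Betti number 2.
There are 4 sphere factors.
Total = 2^4 = 16

16


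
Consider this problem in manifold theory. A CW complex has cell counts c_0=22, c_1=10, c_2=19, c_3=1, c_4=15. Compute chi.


chi = sum_k (-1)^k c_k.
= (-1)^0*22 + (-1)^1*10 + (-1)^2*19 + (-1)^3*1 + (-1)^4*15
= (22) + (-10) + (19) + (-1) + (15)
= 45

45


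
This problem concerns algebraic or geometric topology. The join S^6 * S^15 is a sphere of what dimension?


Join of spheres: S^m * S^n = S^{m+n+1}.
dim = 6 + 15 + 1 = 22

22


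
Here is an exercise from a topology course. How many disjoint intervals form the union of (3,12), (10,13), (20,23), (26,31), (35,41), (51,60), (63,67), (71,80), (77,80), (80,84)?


Sort and merge overlapping open intervals.
Merged: (3,13), (20,23), (26,31), (35,41), (51,60), (63,67), (71,80), (80,84).
Number of components = 8

8


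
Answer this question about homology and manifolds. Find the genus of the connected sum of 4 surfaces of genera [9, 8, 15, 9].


Genus is additive under connected sum of orientable surfaces.
g = 9 + 8 + 15 + 9 = 41

41


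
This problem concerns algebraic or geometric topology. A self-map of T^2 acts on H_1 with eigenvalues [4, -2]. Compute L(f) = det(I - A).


For a torus self-map: L(f) = det(I - A) where A acts on H_1.
L(f) = (1-4) * (1--2) = -3 * 3 = -9

-9


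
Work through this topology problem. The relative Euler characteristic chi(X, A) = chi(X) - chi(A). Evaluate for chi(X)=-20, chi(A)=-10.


Relative Euler characteristic: chi(X, A) = chi(X) - chi(A).
= -20 - (-10) = -10

-10


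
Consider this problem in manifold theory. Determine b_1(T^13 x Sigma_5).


pi_1(A x B) = pi_1(A) x pi_1(B); rank of abelianization = b_1.
b_1(T^13) = 13, b_1(Sigma_5) = 2*5 = 10.
b_1(product) = 13 + 10 = 23

23


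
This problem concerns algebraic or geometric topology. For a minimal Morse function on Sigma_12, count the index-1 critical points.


A perfect Morse function has m_k = b_k.
For Sigma_12: b_0=1, b_1=2g=24, b_2=1.
Saddles m_1 = 2g = 24

24


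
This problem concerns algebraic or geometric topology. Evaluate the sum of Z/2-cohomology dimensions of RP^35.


H^k(RP^35; Z/2) = Z/2 for each 0 <= k <= 35.
Total dimension = 35 + 1 = 36

36


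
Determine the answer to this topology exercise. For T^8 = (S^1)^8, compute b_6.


By the Kunneth formula, b_k(T^n) = C(n,k).
b_6(T^8) = C(8,6).
C(8,6) = 8!/(6!*2!) = 28

28


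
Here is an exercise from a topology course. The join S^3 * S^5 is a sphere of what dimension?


Join of spheres: S^m * S^n = S^{m+n+1}.
dim = 3 + 5 + 1 = 9

9


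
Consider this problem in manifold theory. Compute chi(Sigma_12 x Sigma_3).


chi(Sigma_12) = 2 - 2*12 = -22
chi(Sigma_3) = 2 - 2*3 = -4
chi(product) = (-22) * (-4) = 88

88


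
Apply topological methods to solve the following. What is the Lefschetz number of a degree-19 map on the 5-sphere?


On S^5: L(f) = tr(f_0*) + (-1)^5 tr(f_5*) = 1 + (-1)^5 * deg(f).
L(f) = 1 + (-1)^5 * 19 = 1 + -19 = -18

-18


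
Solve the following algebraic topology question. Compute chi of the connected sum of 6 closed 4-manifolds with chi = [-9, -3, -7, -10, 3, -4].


For n-manifolds: chi(A#B) = chi(A) + chi(B) - chi(S^4).
chi(S^4) = 1 + (-1)^4 = 2.
chi(#) = (sum chi_i) - (6-1)*chi(S^4) = -30 - 5*2 = -40

-40


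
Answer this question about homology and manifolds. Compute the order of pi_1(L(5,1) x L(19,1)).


pi_1(X x Y) = pi_1(X) x pi_1(Y).
pi_1(L(5,1)) = Z/5, pi_1(L(19,1)) = Z/19.
|Z/5 x Z/19| = 5 * 19 = 95

95


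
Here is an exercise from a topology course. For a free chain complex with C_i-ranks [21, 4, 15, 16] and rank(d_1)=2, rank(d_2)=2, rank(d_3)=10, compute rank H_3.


rank H_k = rank(ker d_k) - rank(im d_{k+1}).
rank(ker d_3) = rank(C_3) - rank(d_3) = 16 - 10 = 6.
rank(im d_{3+1}) = 0.
rank H_3 = 6 - 0 = 6

6


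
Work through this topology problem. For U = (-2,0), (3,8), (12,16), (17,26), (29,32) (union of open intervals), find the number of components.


Sort and merge overlapping open intervals.
Merged: (-2,0), (3,8), (12,16), (17,26), (29,32).
Number of components = 5

5


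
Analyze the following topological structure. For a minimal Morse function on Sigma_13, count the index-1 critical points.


A perfect Morse function has m_k = b_k.
For Sigma_13: b_0=1, b_1=2g=26, b_2=1.
Saddles m_1 = 2g = 26

26


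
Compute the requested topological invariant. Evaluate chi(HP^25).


HP^25 has one cell in each dimension 0, 4, ..., 4*25 (25+1 cells, all even-dim).
chi = 25 + 1 = 26

26


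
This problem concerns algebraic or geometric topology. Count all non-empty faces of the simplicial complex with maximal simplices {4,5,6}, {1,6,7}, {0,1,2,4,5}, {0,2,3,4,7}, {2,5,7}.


Each maximal simplex on m vertices has 2^m - 1 nonempty faces.
Take the union (dedupe shared faces).
Total distinct faces = 65

65


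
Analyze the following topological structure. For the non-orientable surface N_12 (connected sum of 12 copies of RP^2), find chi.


For a non-orientable closed surface with k crosscaps: chi = 2 - k.
Here k = 12.
chi = 2 - 12 = -10

-10


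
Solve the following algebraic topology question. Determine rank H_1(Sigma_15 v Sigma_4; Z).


For a wedge: H_1(A v B) = H_1(A) + H_1(B).
b_1(Sigma_15) = 30, b_1(Sigma_4) = 8.
b_1 = 30 + 8 = 38

38


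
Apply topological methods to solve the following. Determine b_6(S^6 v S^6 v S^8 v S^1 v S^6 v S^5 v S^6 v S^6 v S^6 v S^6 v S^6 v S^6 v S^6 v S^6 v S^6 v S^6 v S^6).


For a wedge of spheres, H_k (k>0) is free on one generator per sphere of dimension k.
Spheres of dimension 6: count = 14.
b_6 = 14

14


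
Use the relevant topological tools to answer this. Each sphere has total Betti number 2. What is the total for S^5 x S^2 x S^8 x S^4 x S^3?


Total Betti number is multiplicative under products.
Each S^d (d>=1) has total Betti number 2.
There are 5 sphere factors.
Total = 2^5 = 32

32


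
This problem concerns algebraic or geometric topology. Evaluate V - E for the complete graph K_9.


K_9: V = 9, E = C(9,2) = 36.
chi = V - E = 9 - 36 = -27

-27


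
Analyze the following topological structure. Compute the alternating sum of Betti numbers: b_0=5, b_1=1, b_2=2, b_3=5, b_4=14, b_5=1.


chi = sum_k (-1)^k b_k.
= (5) + (-1) + (2) + (-5) + (14) + (-1)
= 14

14


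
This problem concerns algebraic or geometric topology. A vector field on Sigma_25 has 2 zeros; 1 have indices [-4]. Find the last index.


Poincare-Hopf: sum of indices = chi(M).
chi(Sigma_25) = 2 - 2*25 = -48.
Sum of known indices = -4.
x = chi - (sum known) = -48 - (-4) = -44

-44


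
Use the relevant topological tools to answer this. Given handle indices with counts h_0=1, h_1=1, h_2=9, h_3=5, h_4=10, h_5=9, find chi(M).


Handles of index k contribute (-1)^k to chi (same as CW cells).
chi = (1) + (-1) + (9) + (-5) + (10) + (-9) = 5

5


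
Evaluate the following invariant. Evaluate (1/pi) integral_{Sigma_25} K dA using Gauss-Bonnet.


Gauss-Bonnet: integral K dA = 2*pi*chi(M).
chi(Sigma_25) = 2 - 2*25 = -48.
(integral K dA)/pi = 2*chi = 2*(-48) = -96

-96


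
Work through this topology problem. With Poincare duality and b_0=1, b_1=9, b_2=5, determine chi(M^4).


By Poincare duality b_k = b_{4-k}, so full Betti numbers: b_0=1, b_1=9, b_2=5, b_3=9, b_4=1.
chi = sum (-1)^k b_k = -11

-11


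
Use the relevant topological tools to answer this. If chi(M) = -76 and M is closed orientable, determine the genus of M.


chi = 2 - 2g for closed orientable surfaces.
-76 = 2 - 2g
2g = 2 - (-76) = 78
g = 39

39


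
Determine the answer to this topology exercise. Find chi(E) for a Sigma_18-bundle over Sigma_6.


For a fiber bundle F -> E -> B (with CW structure): chi(E) = chi(B) * chi(F).
chi(Sigma_6) = -10, chi(Sigma_18) = -34.
chi(E) = (-10) * (-34) = 340

340


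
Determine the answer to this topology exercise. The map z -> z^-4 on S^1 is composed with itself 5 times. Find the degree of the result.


deg(f) = -4. Degree is multiplicative: deg(f^5) = (deg f)^5.
deg(f^5) = (-4)^5 = -1024

-1024


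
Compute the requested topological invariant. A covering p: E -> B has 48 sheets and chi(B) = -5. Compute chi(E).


For a finite covering: chi(E) = (number of sheets) * chi(B).
chi(E) = 48 * (-5) = -240

-240


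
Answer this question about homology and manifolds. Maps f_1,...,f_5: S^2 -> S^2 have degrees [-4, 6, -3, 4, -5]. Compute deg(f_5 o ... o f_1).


Degree is multiplicative: deg(composition) = product of degrees.
= (-4) * (6) * (-3) * (4) * (-5) = -1440

-1440


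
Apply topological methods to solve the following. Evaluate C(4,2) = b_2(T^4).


By the Kunneth formula, b_k(T^n) = C(n,k).
b_2(T^4) = C(4,2).
C(4,2) = 4!/(2!*2!) = 6

6


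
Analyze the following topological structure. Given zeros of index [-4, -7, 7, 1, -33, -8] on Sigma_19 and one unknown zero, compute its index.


Poincare-Hopf: sum of indices = chi(M).
chi(Sigma_19) = 2 - 2*19 = -36.
Sum of known indices = -44.
x = chi - (sum known) = -36 - (-44) = 8

8


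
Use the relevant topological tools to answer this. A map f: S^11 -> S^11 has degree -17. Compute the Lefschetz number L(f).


On S^11: L(f) = tr(f_0*) + (-1)^11 tr(f_11*) = 1 + (-1)^11 * deg(f).
L(f) = 1 + (-1)^11 * -17 = 1 + 17 = 18

18


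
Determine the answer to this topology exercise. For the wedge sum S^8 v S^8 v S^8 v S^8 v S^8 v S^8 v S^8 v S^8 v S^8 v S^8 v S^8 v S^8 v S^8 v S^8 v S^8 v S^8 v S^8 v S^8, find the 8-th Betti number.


For a wedge of spheres, H_k (k>0) is free on one generator per sphere of dimension k.
Spheres of dimension 8: count = 18.
b_8 = 18

18


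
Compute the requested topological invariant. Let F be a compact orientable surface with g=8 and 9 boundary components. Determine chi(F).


For a compact orientable surface with genus g and b boundary components: chi = 2 - 2g - b.
chi = 2 - 2*8 - 9 = 2 - 16 - 9 = -23

-23


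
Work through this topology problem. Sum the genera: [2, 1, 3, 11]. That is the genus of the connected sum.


Genus is additive under connected sum of orientable surfaces.
g = 2 + 1 + 3 + 11 = 17

17


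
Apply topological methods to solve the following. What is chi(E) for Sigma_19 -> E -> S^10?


chi(S^10) = 2 (n even), chi(Sigma_19) = 2 - 2*19 = -36.
chi(E) = 2 * (-36) = -72

-72


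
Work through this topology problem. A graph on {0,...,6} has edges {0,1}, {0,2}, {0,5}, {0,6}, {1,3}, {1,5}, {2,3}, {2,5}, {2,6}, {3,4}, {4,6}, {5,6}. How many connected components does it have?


Run DFS/union-find over 7 vertices.
V = 7, E = 12.
Number of components = 1

1


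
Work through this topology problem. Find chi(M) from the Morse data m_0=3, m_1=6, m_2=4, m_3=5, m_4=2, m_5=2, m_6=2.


Morse theory: chi(M) = sum_k (-1)^k m_k where m_k = #(index-k critical points).
= (3) + (-6) + (4) + (-5) + (2) + (-2) + (2) = -2

-2
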